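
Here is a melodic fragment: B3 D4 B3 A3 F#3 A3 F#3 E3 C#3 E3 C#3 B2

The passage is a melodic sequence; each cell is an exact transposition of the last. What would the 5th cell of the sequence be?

D#2 F#2 D#2 C#2

Taking 4-note groups, the heads are B3, F#3, C#3: the pattern moves down a 4th.
Continuing the starts: G#2 → D#2.
From D#2 the exact shape gives D#2 F#2 D#2 C#2.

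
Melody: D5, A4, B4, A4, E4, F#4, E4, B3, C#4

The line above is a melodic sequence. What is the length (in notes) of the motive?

3

9 notes total. Splitting into 3 groups of 3:
D5 A4 B4 | A4 E4 F#4 | E4 B3 C#4
Every group is a transposition down a 4th of the one before; no shorter unit works.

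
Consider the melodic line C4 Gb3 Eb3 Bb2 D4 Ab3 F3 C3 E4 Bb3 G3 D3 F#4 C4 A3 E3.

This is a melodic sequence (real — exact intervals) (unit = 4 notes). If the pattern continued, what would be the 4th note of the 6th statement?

G#3

The unit is 4 notes. Position-4 pitches of the 4 shown cells: Bb2, C3, D3, E3.
Each moves up a 2nd. Continuing: F#3 → G#3.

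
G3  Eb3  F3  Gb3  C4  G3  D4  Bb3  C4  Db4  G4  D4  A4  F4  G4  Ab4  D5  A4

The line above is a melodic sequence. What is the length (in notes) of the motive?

6

18 notes total. Splitting into 3 groups of 6:
G3 Eb3 F3 Gb3 C4 G3 | D4 Bb3 C4 Db4 G4 D4 | A4 F4 G4 Ab4 D5 A4
Each cell is the previous one up a 5th — so the unit is 6 notes.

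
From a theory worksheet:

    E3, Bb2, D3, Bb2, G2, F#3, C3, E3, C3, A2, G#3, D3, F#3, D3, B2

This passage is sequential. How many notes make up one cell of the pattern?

5

Try groups of 5 (3 cells in 15 notes):
E3 Bb2 D3 Bb2 G2 | F#3 C3 E3 C3 A2 | G#3 D3 F#3 D3 B2
That's a consistent up a 2nd shift per cell, and no other grouping gives one.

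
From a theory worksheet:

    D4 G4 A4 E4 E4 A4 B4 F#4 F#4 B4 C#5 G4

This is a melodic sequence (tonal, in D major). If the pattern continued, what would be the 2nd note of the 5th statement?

With 4-note cells, note 2 of each statement runs G4, A4, B4.
Each moves up a 2nd. Continuing: C#5 → D5.

D5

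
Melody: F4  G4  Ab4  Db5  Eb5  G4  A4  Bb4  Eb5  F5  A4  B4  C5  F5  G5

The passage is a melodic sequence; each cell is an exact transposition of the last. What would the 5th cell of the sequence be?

C#5 D#5 E5 A5 B5

Taking 5-note groups, the heads are F4, G4, A4: the pattern moves up a 2nd.
Carrying on: B4 → C#5.
From C#5 the exact shape gives C#5 D#5 E5 A5 B5.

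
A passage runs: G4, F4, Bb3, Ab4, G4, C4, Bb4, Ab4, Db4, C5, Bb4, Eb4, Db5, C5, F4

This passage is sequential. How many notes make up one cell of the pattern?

3

15 notes total. Splitting into 5 groups of 3:
G4 F4 Bb3 | Ab4 G4 C4 | Bb4 Ab4 Db4 | C5 Bb4 Eb4 | Db5 C5 F4
Each cell is the previous one up a 2nd — so the unit is 3 notes.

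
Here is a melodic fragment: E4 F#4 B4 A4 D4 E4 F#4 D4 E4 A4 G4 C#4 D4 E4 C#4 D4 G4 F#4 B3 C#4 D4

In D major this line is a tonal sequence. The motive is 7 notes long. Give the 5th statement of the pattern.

Unit = 7 notes; the statements start on E4, D4, C#4, moving down a 2nd each time.
Continuing the starts: B3 → A3.
From A3 the diatonic shape gives A3 B3 E4 D4 G3 A3 B3.

A3 B3 E4 D4 G3 A3 B3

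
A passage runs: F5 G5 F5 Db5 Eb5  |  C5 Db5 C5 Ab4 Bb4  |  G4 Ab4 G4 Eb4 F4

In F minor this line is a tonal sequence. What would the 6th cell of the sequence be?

The 5-note cells begin on F5, C5, G4 — each down a 4th from the last.
Continuing the starts: Db4 → Ab3 → Eb3.
Statement 6 starts on Eb3 and keeps the same diatonic contour: Eb3 F3 Eb3 C3 Db3.

Eb3 F3 Eb3 C3 Db3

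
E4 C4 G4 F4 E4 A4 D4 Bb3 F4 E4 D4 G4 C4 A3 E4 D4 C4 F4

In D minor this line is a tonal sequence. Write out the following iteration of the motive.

With a 6-note motive the entries are E4, D4, C4, each down a 2nd from the previous.
So cell 4 is Bb3 G3 D4 C4 Bb3 E4.

Bb3 G3 D4 C4 Bb3 E4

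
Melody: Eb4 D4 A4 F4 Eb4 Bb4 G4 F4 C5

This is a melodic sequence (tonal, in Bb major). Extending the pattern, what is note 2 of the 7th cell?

C5

With 3-note cells, note 2 of each statement runs D4, Eb4, F4.
Extending up a 2nd: G4 → A4 → Bb4 → C5.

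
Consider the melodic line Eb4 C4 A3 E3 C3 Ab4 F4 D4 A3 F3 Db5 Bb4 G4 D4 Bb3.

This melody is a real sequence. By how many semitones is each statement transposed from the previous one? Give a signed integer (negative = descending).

The 5-note cells begin on Eb4, Ab4, Db5 — each up a 4th from the last.
Counting half-steps from Eb4 to Ab4: 5.

5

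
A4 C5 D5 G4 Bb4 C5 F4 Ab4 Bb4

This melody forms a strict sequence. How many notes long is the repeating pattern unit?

There are 9 notes; a 3-note unit gives 3 cells:
A4 C5 D5 | G4 Bb4 C5 | F4 Ab4 Bb4
Every group is a transposition down a 2nd of the one before; no shorter unit works.

3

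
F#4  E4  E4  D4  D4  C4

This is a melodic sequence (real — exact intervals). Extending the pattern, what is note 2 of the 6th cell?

Gb3

With 2-note cells, note 2 of each statement runs E4, D4, C4.
Each moves down a 2nd. Continuing: Bb3 → Ab3 → Gb3.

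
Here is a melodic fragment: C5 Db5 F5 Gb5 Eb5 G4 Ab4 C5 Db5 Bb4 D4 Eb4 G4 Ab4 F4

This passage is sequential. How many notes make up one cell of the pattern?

Try groups of 5 (3 cells in 15 notes):
C5 Db5 F5 Gb5 Eb5 | G4 Ab4 C5 Db5 Bb4 | D4 Eb4 G4 Ab4 F4
That's a consistent down a 4th shift per cell, and no other grouping gives one.

5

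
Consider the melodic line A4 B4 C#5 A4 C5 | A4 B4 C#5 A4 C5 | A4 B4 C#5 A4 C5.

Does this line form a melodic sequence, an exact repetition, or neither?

Each 5-note cell is identical (A4 B4 C#5 A4 C5), restated at the same pitch.

repetition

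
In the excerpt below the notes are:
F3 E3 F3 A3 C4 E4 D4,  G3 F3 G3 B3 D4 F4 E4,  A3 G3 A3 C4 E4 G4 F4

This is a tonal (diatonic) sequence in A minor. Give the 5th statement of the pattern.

C4 B3 C4 E4 G4 B4 A4

With a 7-note motive the entries are F3, G3, A3, each up a 2nd from the previous.
Carrying on: B3 → C4.
From C4 the diatonic shape gives C4 B3 C4 E4 G4 B4 A4.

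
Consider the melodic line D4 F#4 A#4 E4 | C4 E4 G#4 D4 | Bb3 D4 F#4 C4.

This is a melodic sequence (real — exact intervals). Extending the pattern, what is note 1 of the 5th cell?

Grouping in 4s, the 1st note of each cell is D4, C4, Bb3.
Each moves down a 2nd. Continuing: Ab3 → Gb3.

Gb3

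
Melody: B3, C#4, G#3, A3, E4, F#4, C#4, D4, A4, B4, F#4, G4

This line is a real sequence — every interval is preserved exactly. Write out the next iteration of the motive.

D5 E5 B4 C5

Unit = 4 notes; the statements start on B3, E4, A4, moving up a 4th each time.
From D5 the exact shape gives D5 E5 B4 C5.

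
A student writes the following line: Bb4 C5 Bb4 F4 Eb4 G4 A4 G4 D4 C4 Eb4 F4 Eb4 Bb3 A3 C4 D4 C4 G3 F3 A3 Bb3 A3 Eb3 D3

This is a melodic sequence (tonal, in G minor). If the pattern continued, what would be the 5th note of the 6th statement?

Bb2

With 5-note cells, note 5 of each statement runs Eb4, C4, A3, F3, D3.
Each moves down a 3rd; the next is Bb2.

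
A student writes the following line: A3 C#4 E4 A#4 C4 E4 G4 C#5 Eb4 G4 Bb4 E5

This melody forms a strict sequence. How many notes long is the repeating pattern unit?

There are 12 notes; a 4-note unit gives 3 cells:
A3 C#4 E4 A#4 | C4 E4 G4 C#5 | Eb4 G4 Bb4 E5
Each cell is the previous one up a 3rd — so the unit is 4 notes.

4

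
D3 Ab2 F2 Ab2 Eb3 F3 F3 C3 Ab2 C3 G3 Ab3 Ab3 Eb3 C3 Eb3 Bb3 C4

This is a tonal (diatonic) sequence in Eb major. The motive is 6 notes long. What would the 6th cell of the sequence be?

G4 D4 Bb3 D4 Ab4 Bb4

With a 6-note motive the entries are D3, F3, Ab3, each up a 3rd from the previous.
Carrying on: C4 → Eb4 → G4.
So cell 6 is G4 D4 Bb3 D4 Ab4 Bb4.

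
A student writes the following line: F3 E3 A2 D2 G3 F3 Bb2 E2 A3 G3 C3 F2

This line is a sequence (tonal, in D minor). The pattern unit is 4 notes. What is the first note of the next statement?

Bb3

With a 4-note motive the entries are F3, G3, A3, each up a 2nd from the previous.
The next head, up a 2nd from A3, is Bb3.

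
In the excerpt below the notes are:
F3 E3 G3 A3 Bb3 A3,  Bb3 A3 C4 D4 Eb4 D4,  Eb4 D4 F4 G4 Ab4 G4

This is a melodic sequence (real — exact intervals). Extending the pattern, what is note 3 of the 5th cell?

The unit is 6 notes. Position-3 pitches of the 3 shown cells: G3, C4, F4.
Each moves up a 4th. Continuing: Bb4 → Eb5.

Eb5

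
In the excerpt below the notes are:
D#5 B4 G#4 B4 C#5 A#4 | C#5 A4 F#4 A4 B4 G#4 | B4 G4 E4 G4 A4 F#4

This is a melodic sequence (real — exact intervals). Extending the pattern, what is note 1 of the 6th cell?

Grouping in 6s, the 1st note of each cell is D#5, C#5, B4.
Carrying that down a 2nd forward: A4 → G4 → F4.

F4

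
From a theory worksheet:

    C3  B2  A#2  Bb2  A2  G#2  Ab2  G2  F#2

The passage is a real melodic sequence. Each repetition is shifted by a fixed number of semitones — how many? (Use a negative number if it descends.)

-2

Unit = 3 notes; the statements start on C3, Bb2, Ab2, moving down a 2nd each time.
Counting half-steps from C3 to Bb2: -2.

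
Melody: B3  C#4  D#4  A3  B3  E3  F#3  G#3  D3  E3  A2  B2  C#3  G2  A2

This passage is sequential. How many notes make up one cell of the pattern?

15 notes total. Splitting into 3 groups of 5:
B3 C#4 D#4 A3 B3 | E3 F#3 G#3 D3 E3 | A2 B2 C#3 G2 A2
That's a consistent down a 5th shift per cell, and no other grouping gives one.

5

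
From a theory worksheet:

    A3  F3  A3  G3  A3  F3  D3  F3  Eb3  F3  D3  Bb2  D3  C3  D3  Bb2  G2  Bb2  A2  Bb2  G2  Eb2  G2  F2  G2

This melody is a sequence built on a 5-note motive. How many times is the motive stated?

25 notes in groups of 5 gives 25/5 = 5 statements.
Starts: A3, F3, D3, Bb2, G2 — each down a 3rd.

5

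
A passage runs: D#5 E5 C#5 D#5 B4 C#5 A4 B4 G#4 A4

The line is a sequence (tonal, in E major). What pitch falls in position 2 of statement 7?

Grouping in 2s, the 2nd note of each cell is E5, D#5, C#5, B4, A4.
Each moves down a 2nd. Continuing: G#4 → F#4.

F#4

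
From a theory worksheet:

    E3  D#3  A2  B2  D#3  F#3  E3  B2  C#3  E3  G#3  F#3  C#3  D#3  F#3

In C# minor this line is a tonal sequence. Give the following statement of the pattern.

A3 G#3 D#3 E3 G#3

The 5-note cells begin on E3, F#3, G#3 — each up a 2nd from the last.
Statement 4 starts on A3 and keeps the same diatonic contour: A3 G#3 D#3 E3 G#3.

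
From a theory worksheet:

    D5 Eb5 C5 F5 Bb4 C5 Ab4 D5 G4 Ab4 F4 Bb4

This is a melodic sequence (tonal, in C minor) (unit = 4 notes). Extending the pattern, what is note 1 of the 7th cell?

The unit is 4 notes. Position-1 pitches of the 3 shown cells: D5, Bb4, G4.
Carrying that down a 3rd forward: Eb4 → C4 → Ab3 → F3.

F3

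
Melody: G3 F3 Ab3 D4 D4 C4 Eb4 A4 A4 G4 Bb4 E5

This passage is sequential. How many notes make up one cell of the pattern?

4

Try groups of 4 (3 cells in 12 notes):
G3 F3 Ab3 D4 | D4 C4 Eb4 A4 | A4 G4 Bb4 E5
That's a consistent up a 5th shift per cell, and no other grouping gives one.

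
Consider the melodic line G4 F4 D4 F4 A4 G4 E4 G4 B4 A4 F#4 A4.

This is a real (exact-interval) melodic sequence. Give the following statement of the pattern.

Unit = 4 notes; the statements start on G4, A4, B4, moving up a 2nd each time.
Statement 4 starts on C#5 and keeps the same exact contour: C#5 B4 G#4 B4.

C#5 B4 G#4 B4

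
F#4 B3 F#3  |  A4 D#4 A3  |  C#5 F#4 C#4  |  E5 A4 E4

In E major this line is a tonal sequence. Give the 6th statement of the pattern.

The 3-note cells begin on F#4, A4, C#5, E5 — each up a 3rd from the last.
Extending up a 3rd: G#5 → B5.
So cell 6 is B5 E5 B4.

B5 E5 B4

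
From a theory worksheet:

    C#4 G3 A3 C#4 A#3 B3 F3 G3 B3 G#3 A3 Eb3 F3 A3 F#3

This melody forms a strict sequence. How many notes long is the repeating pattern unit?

15 notes total. Splitting into 3 groups of 5:
C#4 G3 A3 C#4 A#3 | B3 F3 G3 B3 G#3 | A3 Eb3 F3 A3 F#3
Each cell is the previous one down a 2nd — so the unit is 5 notes.

5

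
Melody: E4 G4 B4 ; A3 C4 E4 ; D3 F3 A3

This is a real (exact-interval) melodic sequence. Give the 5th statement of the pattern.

Unit = 3 notes; the statements start on E4, A3, D3, moving down a 5th each time.
Carrying on: G2 → C2.
Statement 5 starts on C2 and keeps the same exact contour: C2 Eb2 G2.

C2 Eb2 G2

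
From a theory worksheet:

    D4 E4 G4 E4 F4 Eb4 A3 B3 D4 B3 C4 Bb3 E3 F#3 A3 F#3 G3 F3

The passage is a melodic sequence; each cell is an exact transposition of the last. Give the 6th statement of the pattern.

C#2 D#2 F#2 D#2 E2 D2

With a 6-note motive the entries are D4, A3, E3, each down a 4th from the previous.
Extending down a 4th: B2 → F#2 → C#2.
Statement 6 starts on C#2 and keeps the same exact contour: C#2 D#2 F#2 D#2 E2 D2.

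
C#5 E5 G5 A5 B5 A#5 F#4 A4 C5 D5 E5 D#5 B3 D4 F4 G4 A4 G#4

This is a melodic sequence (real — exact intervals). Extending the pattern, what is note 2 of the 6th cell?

Grouping in 6s, the 2nd note of each cell is E5, A4, D4.
Extending down a 5th: G3 → C3 → F2.

F2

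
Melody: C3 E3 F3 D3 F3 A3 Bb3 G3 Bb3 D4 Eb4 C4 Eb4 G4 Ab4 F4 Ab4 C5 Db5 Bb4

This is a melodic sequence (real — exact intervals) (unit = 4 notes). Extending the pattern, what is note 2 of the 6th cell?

F5

The unit is 4 notes. Position-2 pitches of the 5 shown cells: E3, A3, D4, G4, C5.
From C5, up a 4th gives F5.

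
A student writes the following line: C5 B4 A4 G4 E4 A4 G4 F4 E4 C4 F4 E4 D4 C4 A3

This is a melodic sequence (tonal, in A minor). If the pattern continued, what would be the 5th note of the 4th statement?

F3

Grouping in 5s, the 5th note of each cell is E4, C4, A3.
One more down a 3rd gives F3.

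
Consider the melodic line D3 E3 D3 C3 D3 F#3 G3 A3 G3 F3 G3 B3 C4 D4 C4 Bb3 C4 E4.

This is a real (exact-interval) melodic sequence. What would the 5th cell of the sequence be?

With a 6-note motive the entries are D3, G3, C4, each up a 4th from the previous.
Carrying on: F4 → Bb4.
Statement 5 starts on Bb4 and keeps the same exact contour: Bb4 C5 Bb4 Ab4 Bb4 D5.

Bb4 C5 Bb4 Ab4 Bb4 D5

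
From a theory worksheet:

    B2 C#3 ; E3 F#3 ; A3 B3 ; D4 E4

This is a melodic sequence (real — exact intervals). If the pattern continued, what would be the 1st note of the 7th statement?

With 2-note cells, note 1 of each statement runs B2, E3, A3, D4.
Each moves up a 4th. Continuing: G4 → C5 → F5.

F5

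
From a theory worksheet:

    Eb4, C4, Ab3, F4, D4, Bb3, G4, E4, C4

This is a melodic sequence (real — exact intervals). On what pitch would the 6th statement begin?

With a 3-note motive the entries are Eb4, F4, G4, each up a 2nd from the previous.
Continuing: A4 → B4 → C#5. Statement 6 starts on C#5.

C#5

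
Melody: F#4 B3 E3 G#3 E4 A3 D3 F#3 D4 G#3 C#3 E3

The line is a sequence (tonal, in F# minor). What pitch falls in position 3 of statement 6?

G#2

Grouping in 4s, the 3rd note of each cell is E3, D3, C#3.
Each moves down a 2nd. Continuing: B2 → A2 → G#2.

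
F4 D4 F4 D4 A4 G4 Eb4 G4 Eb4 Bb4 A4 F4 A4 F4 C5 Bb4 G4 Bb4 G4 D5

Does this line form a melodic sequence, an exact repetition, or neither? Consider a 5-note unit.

sequence

Each 5-note cell is the previous one transposed up a 2nd.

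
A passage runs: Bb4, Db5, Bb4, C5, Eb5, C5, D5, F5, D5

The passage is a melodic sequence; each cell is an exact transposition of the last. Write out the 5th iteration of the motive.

F#5 A5 F#5

The 3-note cells begin on Bb4, C5, D5 — each up a 2nd from the last.
Continuing the starts: E5 → F#5.
From F#5 the exact shape gives F#5 A5 F#5.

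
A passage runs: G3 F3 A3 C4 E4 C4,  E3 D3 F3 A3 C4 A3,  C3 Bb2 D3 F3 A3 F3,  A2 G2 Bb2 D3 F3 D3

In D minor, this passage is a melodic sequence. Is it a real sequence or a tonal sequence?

tonal

Every note is diatonic to D minor.
Cell 1 has +4 semitones from note 2 to 3, but cell 2 has +3 — the interval quality changes while the contour stays the same, which is the hallmark of a tonal sequence.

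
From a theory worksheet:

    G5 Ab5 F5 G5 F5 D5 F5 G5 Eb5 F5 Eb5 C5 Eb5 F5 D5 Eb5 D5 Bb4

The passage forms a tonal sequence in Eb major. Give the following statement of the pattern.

The 6-note cells begin on G5, F5, Eb5 — each down a 2nd from the last.
Statement 4 starts on D5 and keeps the same diatonic contour: D5 Eb5 C5 D5 C5 Ab4.

D5 Eb5 C5 D5 C5 Ab4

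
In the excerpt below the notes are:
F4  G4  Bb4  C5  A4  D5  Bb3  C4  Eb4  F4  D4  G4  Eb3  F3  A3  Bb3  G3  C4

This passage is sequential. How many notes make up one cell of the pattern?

6

There are 18 notes; a 6-note unit gives 3 cells:
F4 G4 Bb4 C5 A4 D5 | Bb3 C4 Eb4 F4 D4 G4 | Eb3 F3 A3 Bb3 G3 C4
Each cell is the previous one down a 5th — so the unit is 6 notes.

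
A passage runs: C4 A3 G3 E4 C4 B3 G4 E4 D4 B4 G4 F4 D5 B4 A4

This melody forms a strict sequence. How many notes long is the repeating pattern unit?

3

15 notes total. Splitting into 5 groups of 3:
C4 A3 G3 | E4 C4 B3 | G4 E4 D4 | B4 G4 F4 | D5 B4 A4
That's a consistent up a 3rd shift per cell, and no other grouping gives one.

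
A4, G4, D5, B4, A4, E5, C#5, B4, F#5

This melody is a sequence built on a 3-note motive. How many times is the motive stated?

9 notes in groups of 3 gives 9/3 = 3 statements.
Starts: A4, B4, C#5 — each up a 2nd.

3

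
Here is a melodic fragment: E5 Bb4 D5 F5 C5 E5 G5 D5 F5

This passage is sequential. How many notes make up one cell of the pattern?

9 notes total. Splitting into 3 groups of 3:
E5 Bb4 D5 | F5 C5 E5 | G5 D5 F5
Every group is a transposition up a 2nd of the one before; no shorter unit works.

3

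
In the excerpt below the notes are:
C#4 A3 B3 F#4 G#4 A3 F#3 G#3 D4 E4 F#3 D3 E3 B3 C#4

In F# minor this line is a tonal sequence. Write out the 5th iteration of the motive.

B2 G#2 A2 E3 F#3

The 5-note cells begin on C#4, A3, F#3 — each down a 3rd from the last.
Carrying on: D3 → B2.
So cell 5 is B2 G#2 A2 E3 F#3.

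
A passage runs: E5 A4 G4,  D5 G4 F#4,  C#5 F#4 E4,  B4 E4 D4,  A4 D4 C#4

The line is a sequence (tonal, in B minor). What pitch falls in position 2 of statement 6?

C#4

The unit is 3 notes. Position-2 pitches of the 5 shown cells: A4, G4, F#4, E4, D4.
Each moves down a 2nd; the next is C#4.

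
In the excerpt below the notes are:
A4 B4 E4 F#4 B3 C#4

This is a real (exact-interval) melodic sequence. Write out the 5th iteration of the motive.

C#3 D#3

Taking 2-note groups, the heads are A4, E4, B3: the pattern moves down a 4th.
Extending down a 4th: F#3 → C#3.
So cell 5 is C#3 D#3.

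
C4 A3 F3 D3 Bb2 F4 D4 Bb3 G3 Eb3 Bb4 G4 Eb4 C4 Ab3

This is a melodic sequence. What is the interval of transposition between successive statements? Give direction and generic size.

Unit = 5 notes; the statements start on C4, F4, Bb4, moving up a 4th each time.
From C4 to F4: up a 4th.

up a 4th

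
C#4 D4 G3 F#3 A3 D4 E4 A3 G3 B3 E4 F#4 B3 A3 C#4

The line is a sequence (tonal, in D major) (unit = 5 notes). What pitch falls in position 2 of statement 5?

A4

With 5-note cells, note 2 of each statement runs D4, E4, F#4.
Extending up a 2nd: G4 → A4.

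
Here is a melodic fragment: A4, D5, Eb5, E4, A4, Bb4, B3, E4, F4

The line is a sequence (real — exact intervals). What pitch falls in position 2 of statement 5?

Grouping in 3s, the 2nd note of each cell is D5, A4, E4.
Extending down a 4th: B3 → F#3.

F#3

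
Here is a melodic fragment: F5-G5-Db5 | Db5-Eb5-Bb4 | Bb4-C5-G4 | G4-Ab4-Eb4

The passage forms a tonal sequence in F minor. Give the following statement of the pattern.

Taking 3-note groups, the heads are F5, Db5, Bb4, G4: the pattern moves down a 3rd.
So cell 5 is Eb4 F4 C4.

Eb4 F4 C4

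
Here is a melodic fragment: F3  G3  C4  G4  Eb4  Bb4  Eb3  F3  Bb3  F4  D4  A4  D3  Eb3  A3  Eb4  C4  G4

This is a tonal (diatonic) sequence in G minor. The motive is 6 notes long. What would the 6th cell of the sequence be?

With a 6-note motive the entries are F3, Eb3, D3, each down a 2nd from the previous.
Continuing the starts: C3 → Bb2 → A2.
So cell 6 is A2 Bb2 Eb3 Bb3 G3 D4.

A2 Bb2 Eb3 Bb3 G3 D4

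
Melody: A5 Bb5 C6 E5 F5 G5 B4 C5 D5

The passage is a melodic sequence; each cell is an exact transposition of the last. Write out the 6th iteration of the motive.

G#3 A3 B3

Taking 3-note groups, the heads are A5, E5, B4: the pattern moves down a 4th.
Continuing the starts: F#4 → C#4 → G#3.
From G#3 the exact shape gives G#3 A3 B3.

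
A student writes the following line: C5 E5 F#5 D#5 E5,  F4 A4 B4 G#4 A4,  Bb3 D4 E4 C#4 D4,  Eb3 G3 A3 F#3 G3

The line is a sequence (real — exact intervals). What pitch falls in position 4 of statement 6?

With 5-note cells, note 4 of each statement runs D#5, G#4, C#4, F#3.
Extending down a 5th: B2 → E2.

E2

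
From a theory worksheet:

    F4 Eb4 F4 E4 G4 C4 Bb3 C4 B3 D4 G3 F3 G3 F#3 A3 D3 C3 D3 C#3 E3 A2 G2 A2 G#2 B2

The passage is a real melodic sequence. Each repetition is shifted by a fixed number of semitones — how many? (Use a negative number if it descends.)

The 5-note cells begin on F4, C4, G3, D3, A2 — each down a 4th from the last.
Counting half-steps from F4 to C4: -5.

-5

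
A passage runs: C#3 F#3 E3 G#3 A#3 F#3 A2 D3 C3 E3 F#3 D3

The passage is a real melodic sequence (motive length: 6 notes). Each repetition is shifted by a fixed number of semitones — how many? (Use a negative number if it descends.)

-4

With a 6-note motive the entries are C#3, A2, each down a 3rd from the previous.
Counting half-steps from C#3 to A2: -4.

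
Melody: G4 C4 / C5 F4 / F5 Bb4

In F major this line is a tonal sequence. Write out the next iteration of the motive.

Bb5 E5

Unit = 2 notes; the statements start on G4, C5, F5, moving up a 4th each time.
So cell 4 is Bb5 E5.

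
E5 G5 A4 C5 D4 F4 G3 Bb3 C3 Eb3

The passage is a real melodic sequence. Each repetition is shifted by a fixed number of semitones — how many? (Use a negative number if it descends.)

-7

The 2-note cells begin on E5, A4, D4, G3, C3 — each down a 5th from the last.
E5→A4 is 69 − 76 = -7 semitones.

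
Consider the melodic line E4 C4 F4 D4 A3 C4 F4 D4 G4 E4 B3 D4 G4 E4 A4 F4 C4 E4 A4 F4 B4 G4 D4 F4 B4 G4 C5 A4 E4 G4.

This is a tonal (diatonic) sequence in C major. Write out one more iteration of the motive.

C5 A4 D5 B4 F4 A4

Unit = 6 notes; the statements start on E4, F4, G4, A4, B4, moving up a 2nd each time.
From C5 the diatonic shape gives C5 A4 D5 B4 F4 A4.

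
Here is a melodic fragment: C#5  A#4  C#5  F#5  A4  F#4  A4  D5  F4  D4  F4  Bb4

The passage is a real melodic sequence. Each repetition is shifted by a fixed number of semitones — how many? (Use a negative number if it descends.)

-4

Unit = 4 notes; the statements start on C#5, A4, F4, moving down a 3rd each time.
C#5 to A4 spans -4 semitones.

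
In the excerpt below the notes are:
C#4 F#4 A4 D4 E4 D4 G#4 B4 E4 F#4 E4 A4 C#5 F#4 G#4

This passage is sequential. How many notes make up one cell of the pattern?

There are 15 notes; a 5-note unit gives 3 cells:
C#4 F#4 A4 D4 E4 | D4 G#4 B4 E4 F#4 | E4 A4 C#5 F#4 G#4
Every group is a transposition up a 2nd of the one before; no shorter unit works.

5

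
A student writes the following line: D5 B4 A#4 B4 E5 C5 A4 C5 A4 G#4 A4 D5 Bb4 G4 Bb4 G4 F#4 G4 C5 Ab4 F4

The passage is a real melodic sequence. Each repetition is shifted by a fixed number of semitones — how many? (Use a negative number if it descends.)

-2

The 7-note cells begin on D5, C5, Bb4 — each down a 2nd from the last.
Counting half-steps from D5 to C5: -2.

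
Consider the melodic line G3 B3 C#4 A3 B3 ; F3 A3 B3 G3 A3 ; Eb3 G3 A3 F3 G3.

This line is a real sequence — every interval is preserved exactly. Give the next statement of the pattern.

Taking 5-note groups, the heads are G3, F3, Eb3: the pattern moves down a 2nd.
From Db3 the exact shape gives Db3 F3 G3 Eb3 F3.

Db3 F3 G3 Eb3 F3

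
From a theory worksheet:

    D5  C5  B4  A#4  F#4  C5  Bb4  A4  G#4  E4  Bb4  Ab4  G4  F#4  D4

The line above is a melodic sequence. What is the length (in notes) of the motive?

15 notes total. Splitting into 3 groups of 5:
D5 C5 B4 A#4 F#4 | C5 Bb4 A4 G#4 E4 | Bb4 Ab4 G4 F#4 D4
Every group is a transposition down a 2nd of the one before; no shorter unit works.

5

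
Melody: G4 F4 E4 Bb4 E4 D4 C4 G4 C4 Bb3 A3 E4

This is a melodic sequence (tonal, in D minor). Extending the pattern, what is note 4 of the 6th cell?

F3

Grouping in 4s, the 4th note of each cell is Bb4, G4, E4.
Extending down a 3rd: C4 → A3 → F3.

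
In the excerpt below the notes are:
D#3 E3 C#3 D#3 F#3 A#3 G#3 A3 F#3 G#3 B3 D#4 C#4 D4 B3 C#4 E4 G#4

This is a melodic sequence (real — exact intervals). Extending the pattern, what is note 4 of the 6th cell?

E5

The unit is 6 notes. Position-4 pitches of the 3 shown cells: D#3, G#3, C#4.
Extending up a 4th: F#4 → B4 → E5.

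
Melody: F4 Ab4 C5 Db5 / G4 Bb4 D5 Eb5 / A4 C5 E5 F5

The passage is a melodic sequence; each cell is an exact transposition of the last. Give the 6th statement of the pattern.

D#5 F#5 A#5 B5

Unit = 4 notes; the statements start on F4, G4, A4, moving up a 2nd each time.
Extending up a 2nd: B4 → C#5 → D#5.
So cell 6 is D#5 F#5 A#5 B5.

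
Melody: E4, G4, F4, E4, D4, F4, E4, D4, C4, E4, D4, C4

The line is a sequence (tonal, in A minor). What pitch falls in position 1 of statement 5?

A3

With 4-note cells, note 1 of each statement runs E4, D4, C4.
Carrying that down a 2nd forward: B3 → A3.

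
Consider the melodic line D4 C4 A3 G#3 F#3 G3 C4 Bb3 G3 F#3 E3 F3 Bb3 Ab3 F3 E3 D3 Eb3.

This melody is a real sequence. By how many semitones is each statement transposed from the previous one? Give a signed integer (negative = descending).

-2

With a 6-note motive the entries are D4, C4, Bb3, each down a 2nd from the previous.
D4→C4 is 60 − 62 = -2 semitones.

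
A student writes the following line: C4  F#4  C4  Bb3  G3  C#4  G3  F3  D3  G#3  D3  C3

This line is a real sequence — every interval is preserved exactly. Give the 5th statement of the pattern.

E2 A#2 E2 D2

Taking 4-note groups, the heads are C4, G3, D3: the pattern moves down a 4th.
Carrying on: A2 → E2.
From E2 the exact shape gives E2 A#2 E2 D2.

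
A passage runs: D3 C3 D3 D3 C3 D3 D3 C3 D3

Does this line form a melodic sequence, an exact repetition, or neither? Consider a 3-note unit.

repetition

Each 3-note cell is identical (D3 C3 D3), restated at the same pitch.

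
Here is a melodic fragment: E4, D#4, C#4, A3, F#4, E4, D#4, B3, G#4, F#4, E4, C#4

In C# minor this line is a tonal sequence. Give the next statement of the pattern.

Taking 4-note groups, the heads are E4, F#4, G#4: the pattern moves up a 2nd.
So cell 4 is A4 G#4 F#4 D#4.

A4 G#4 F#4 D#4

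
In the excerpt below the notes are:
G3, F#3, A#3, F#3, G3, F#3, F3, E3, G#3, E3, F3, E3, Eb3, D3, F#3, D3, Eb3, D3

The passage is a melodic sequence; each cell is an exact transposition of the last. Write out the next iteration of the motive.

Db3 C3 E3 C3 Db3 C3

Taking 6-note groups, the heads are G3, F3, Eb3: the pattern moves down a 2nd.
Statement 4 starts on Db3 and keeps the same exact contour: Db3 C3 E3 C3 Db3 C3.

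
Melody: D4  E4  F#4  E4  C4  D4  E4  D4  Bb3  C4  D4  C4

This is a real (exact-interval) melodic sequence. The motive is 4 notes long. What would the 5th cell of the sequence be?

Gb3 Ab3 Bb3 Ab3

Taking 4-note groups, the heads are D4, C4, Bb3: the pattern moves down a 2nd.
Extending down a 2nd: Ab3 → Gb3.
So cell 5 is Gb3 Ab3 Bb3 Ab3.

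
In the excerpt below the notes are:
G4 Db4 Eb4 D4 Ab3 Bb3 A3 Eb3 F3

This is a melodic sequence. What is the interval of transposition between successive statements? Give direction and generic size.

The 3-note cells begin on G4, D4, A3 — each down a 4th from the last.
From G4 to D4: down a 4th.

down a 4th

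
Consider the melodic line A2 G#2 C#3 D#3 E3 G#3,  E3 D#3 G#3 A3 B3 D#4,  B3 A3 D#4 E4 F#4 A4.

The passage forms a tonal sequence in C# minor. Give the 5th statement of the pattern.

The 6-note cells begin on A2, E3, B3 — each up a 5th from the last.
Extending up a 5th: F#4 → C#5.
From C#5 the diatonic shape gives C#5 B4 E5 F#5 G#5 B5.

C#5 B4 E5 F#5 G#5 B5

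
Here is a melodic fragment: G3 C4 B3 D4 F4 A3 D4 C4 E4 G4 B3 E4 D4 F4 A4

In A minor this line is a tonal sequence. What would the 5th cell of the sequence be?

D4 G4 F4 A4 C5

Unit = 5 notes; the statements start on G3, A3, B3, moving up a 2nd each time.
Continuing the starts: C4 → D4.
So cell 5 is D4 G4 F4 A4 C5.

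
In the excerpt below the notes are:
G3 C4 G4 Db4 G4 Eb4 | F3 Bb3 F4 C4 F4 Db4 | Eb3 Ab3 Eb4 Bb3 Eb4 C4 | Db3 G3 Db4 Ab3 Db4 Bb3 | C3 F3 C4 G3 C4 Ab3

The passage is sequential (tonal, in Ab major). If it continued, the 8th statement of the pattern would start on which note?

Taking 6-note groups, the heads are G3, F3, Eb3, Db3, C3: the pattern moves down a 2nd.
Extending the heads down a 2nd: Bb2 → Ab2 → G2.

G2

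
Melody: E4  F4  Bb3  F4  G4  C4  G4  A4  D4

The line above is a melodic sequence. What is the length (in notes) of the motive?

Try groups of 3 (3 cells in 9 notes):
E4 F4 Bb3 | F4 G4 C4 | G4 A4 D4
Each cell is the previous one up a 2nd — so the unit is 3 notes.

3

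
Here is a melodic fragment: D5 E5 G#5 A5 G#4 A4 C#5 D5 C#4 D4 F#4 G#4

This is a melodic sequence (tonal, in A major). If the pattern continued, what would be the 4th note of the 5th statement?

F#3

The unit is 4 notes. Position-4 pitches of the 3 shown cells: A5, D5, G#4.
Carrying that down a 5th forward: C#4 → F#3.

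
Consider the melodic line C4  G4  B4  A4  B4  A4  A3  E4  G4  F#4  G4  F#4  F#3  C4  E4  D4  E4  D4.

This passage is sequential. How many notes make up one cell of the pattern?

18 notes total. Splitting into 3 groups of 6:
C4 G4 B4 A4 B4 A4 | A3 E4 G4 F#4 G4 F#4 | F#3 C4 E4 D4 E4 D4
Each cell is the previous one down a 3rd — so the unit is 6 notes.

6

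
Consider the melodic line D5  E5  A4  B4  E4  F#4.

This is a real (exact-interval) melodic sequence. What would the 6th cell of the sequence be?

Unit = 2 notes; the statements start on D5, A4, E4, moving down a 4th each time.
Carrying on: B3 → F#3 → C#3.
So cell 6 is C#3 D#3.

C#3 D#3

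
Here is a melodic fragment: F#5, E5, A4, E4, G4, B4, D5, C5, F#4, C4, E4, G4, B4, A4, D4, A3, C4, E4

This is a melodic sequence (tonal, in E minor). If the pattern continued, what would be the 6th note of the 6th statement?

With 6-note cells, note 6 of each statement runs B4, G4, E4.
Extending down a 3rd: C4 → A3 → F#3.

F#3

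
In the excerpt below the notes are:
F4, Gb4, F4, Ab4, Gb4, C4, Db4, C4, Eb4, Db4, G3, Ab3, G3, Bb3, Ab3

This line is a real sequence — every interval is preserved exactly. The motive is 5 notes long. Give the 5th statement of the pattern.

With a 5-note motive the entries are F4, C4, G3, each down a 4th from the previous.
Carrying on: D3 → A2.
From A2 the exact shape gives A2 Bb2 A2 C3 Bb2.

A2 Bb2 A2 C3 Bb2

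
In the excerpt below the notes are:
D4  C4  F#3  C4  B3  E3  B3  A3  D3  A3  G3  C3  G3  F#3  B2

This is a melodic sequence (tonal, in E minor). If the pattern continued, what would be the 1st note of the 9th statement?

Grouping in 3s, the 1st note of each cell is D4, C4, B3, A3, G3.
Extending down a 2nd: F#3 → E3 → D3 → C3.

C3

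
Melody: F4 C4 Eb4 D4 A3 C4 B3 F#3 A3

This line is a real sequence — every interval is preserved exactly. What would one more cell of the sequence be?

G#3 D#3 F#3

With a 3-note motive the entries are F4, D4, B3, each down a 3rd from the previous.
From G#3 the exact shape gives G#3 D#3 F#3.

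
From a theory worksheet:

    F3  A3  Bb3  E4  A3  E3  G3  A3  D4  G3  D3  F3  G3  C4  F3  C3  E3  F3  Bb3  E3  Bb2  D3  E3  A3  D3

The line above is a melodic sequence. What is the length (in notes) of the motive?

25 notes total. Splitting into 5 groups of 5:
F3 A3 Bb3 E4 A3 | E3 G3 A3 D4 G3 | D3 F3 G3 C4 F3 | C3 E3 F3 Bb3 E3 | Bb2 D3 E3 A3 D3
Each cell is the previous one down a 2nd — so the unit is 5 notes.

5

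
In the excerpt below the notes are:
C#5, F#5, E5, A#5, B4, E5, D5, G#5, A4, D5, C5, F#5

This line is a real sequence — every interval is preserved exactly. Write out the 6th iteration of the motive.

Taking 4-note groups, the heads are C#5, B4, A4: the pattern moves down a 2nd.
Continuing the starts: G4 → F4 → Eb4.
Statement 6 starts on Eb4 and keeps the same exact contour: Eb4 Ab4 Gb4 C5.

Eb4 Ab4 Gb4 C5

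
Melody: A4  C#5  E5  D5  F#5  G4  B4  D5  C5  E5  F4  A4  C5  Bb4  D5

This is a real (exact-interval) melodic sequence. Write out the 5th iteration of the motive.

Taking 5-note groups, the heads are A4, G4, F4: the pattern moves down a 2nd.
Carrying on: Eb4 → Db4.
From Db4 the exact shape gives Db4 F4 Ab4 Gb4 Bb4.

Db4 F4 Ab4 Gb4 Bb4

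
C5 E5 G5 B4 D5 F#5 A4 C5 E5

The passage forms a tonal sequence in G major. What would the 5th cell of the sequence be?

The 3-note cells begin on C5, B4, A4 — each down a 2nd from the last.
Extending down a 2nd: G4 → F#4.
From F#4 the diatonic shape gives F#4 A4 C5.

F#4 A4 C5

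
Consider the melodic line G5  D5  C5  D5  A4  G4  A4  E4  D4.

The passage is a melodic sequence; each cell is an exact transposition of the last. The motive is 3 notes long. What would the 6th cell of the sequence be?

Taking 3-note groups, the heads are G5, D5, A4: the pattern moves down a 4th.
Continuing the starts: E4 → B3 → F#3.
Statement 6 starts on F#3 and keeps the same exact contour: F#3 C#3 B2.

F#3 C#3 B2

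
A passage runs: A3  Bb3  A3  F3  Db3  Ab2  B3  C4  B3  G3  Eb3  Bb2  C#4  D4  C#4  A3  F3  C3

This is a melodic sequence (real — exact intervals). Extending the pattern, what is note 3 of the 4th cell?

D#4

With 6-note cells, note 3 of each statement runs A3, B3, C#4.
From C#4, up a 2nd gives D#4.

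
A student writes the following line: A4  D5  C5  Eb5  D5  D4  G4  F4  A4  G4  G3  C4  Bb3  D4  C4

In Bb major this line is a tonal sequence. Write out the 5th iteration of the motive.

F2 Bb2 A2 C3 Bb2

Unit = 5 notes; the statements start on A4, D4, G3, moving down a 5th each time.
Continuing the starts: C3 → F2.
So cell 5 is F2 Bb2 A2 C3 Bb2.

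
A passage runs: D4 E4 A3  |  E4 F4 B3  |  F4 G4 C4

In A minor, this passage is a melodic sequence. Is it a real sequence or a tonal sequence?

Every note is diatonic to A minor.
Cell 1 has +2 semitones from note 1 to 2, but cell 2 has +1 — the interval quality changes while the contour stays the same, which is the hallmark of a tonal sequence.

tonal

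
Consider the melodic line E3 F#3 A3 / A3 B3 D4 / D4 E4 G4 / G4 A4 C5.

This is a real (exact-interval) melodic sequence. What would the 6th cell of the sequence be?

Taking 3-note groups, the heads are E3, A3, D4, G4: the pattern moves up a 4th.
Continuing the starts: C5 → F5.
Statement 6 starts on F5 and keeps the same exact contour: F5 G5 Bb5.

F5 G5 Bb5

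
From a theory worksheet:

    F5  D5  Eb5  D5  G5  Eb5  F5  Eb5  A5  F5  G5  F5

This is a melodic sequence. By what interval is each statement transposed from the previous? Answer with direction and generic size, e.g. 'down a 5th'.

up a 2nd

Unit = 4 notes; the statements start on F5, G5, A5, moving up a 2nd each time.
From F5 to G5: up a 2nd.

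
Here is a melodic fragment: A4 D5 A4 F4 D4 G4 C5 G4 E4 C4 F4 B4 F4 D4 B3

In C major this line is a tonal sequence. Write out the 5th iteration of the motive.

D4 G4 D4 B3 G3

The 5-note cells begin on A4, G4, F4 — each down a 2nd from the last.
Continuing the starts: E4 → D4.
From D4 the diatonic shape gives D4 G4 D4 B3 G3.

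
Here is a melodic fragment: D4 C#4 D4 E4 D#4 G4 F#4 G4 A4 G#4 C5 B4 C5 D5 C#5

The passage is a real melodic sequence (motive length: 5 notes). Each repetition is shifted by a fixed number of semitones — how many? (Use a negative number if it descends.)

5

With a 5-note motive the entries are D4, G4, C5, each up a 4th from the previous.
Counting half-steps from D4 to G4: 5.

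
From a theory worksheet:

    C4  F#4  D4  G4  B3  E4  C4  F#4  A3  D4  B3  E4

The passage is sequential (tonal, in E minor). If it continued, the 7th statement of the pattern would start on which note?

D3

With a 4-note motive the entries are C4, B3, A3, each down a 2nd from the previous.
Extending the heads down a 2nd: G3 → F#3 → E3 → D3.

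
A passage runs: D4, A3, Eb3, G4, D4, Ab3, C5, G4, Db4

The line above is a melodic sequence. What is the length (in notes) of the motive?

3

Try groups of 3 (3 cells in 9 notes):
D4 A3 Eb3 | G4 D4 Ab3 | C5 G4 Db4
Every group is a transposition up a 4th of the one before; no shorter unit works.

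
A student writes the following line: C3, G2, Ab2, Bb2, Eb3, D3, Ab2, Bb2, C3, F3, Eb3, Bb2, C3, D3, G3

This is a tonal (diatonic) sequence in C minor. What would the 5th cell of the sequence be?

G3 D3 Eb3 F3 Bb3

Taking 5-note groups, the heads are C3, D3, Eb3: the pattern moves up a 2nd.
Continuing the starts: F3 → G3.
From G3 the diatonic shape gives G3 D3 Eb3 F3 Bb3.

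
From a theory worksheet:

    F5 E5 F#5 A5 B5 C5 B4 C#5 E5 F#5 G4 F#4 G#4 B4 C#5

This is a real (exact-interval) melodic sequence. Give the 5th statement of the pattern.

The 5-note cells begin on F5, C5, G4 — each down a 4th from the last.
Extending down a 4th: D4 → A3.
Statement 5 starts on A3 and keeps the same exact contour: A3 G#3 A#3 C#4 D#4.

A3 G#3 A#3 C#4 D#4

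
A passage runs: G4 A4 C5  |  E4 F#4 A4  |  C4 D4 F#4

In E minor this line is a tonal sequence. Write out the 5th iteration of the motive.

F#3 G3 B3

With a 3-note motive the entries are G4, E4, C4, each down a 3rd from the previous.
Continuing the starts: A3 → F#3.
So cell 5 is F#3 G3 B3.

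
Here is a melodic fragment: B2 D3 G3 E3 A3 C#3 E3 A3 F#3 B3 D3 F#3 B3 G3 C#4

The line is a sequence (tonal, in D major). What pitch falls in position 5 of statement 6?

F#4

The unit is 5 notes. Position-5 pitches of the 3 shown cells: A3, B3, C#4.
Each moves up a 2nd. Continuing: D4 → E4 → F#4.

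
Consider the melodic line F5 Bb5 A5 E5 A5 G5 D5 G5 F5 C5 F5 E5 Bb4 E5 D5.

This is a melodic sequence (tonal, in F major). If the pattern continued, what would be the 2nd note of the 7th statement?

The unit is 3 notes. Position-2 pitches of the 5 shown cells: Bb5, A5, G5, F5, E5.
Extending down a 2nd: D5 → C5.

C5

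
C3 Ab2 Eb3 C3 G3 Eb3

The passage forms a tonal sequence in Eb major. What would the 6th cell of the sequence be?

F4 D4

Unit = 2 notes; the statements start on C3, Eb3, G3, moving up a 3rd each time.
Extending up a 3rd: Bb3 → D4 → F4.
Statement 6 starts on F4 and keeps the same diatonic contour: F4 D4.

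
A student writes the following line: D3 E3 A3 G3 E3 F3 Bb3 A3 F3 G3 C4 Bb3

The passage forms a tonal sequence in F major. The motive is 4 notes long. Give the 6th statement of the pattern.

Bb3 C4 F4 E4

With a 4-note motive the entries are D3, E3, F3, each up a 2nd from the previous.
Extending up a 2nd: G3 → A3 → Bb3.
So cell 6 is Bb3 C4 F4 E4.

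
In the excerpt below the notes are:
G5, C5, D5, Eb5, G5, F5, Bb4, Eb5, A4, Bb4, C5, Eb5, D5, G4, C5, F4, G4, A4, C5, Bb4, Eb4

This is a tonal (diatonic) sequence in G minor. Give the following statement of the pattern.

Unit = 7 notes; the statements start on G5, Eb5, C5, moving down a 3rd each time.
From A4 the diatonic shape gives A4 D4 Eb4 F4 A4 G4 C4.

A4 D4 Eb4 F4 A4 G4 C4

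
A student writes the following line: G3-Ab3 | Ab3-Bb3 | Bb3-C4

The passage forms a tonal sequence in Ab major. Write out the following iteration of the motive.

C4 Db4

The 2-note cells begin on G3, Ab3, Bb3 — each up a 2nd from the last.
So cell 4 is C4 Db4.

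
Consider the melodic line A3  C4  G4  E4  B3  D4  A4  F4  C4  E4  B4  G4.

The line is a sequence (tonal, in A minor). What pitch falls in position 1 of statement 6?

F4

With 4-note cells, note 1 of each statement runs A3, B3, C4.
Each moves up a 2nd. Continuing: D4 → E4 → F4.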